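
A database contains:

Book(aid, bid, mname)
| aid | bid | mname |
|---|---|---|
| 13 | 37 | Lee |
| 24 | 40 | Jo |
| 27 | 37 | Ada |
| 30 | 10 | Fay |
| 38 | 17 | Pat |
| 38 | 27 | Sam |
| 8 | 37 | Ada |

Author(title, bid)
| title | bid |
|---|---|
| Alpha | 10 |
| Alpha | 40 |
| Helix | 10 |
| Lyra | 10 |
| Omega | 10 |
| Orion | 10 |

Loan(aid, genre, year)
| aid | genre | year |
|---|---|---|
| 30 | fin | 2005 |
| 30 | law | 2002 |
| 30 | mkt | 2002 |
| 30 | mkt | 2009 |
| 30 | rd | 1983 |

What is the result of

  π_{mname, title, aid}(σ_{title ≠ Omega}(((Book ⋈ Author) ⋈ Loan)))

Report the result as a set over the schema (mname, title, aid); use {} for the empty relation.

{(Fay, Alpha, 30), (Fay, Helix, 30), (Fay, Lyra, 30), (Fay, Orion, 30)}

Joining Book and Author on bid yields {(24, 40, Jo, Alpha), (30, 10, Fay, Alpha), (30, 10, Fay, Helix), (30, 10, Fay, Lyra), (30, 10, Fay, Omega), (30, 10, Fay, Orion)}.
Joining (Book ⋈ Author) and Loan on aid yields {(30, 10, Fay, Alpha, fin, 2005), (30, 10, Fay, Alpha, law, 2002), (30, 10, Fay, Alpha, mkt, 2002), (30, 10, Fay, Alpha, mkt, 2009), (30, 10, Fay, Alpha, rd, 1983), (30, 10, Fay, Helix, fin, 2005), (30, 10, Fay, Helix, law, 2002), (30, 10, Fay, Helix, mkt, 2002), (30, 10, Fay, Helix, mkt, 2009), (30, 10, Fay, Helix, rd, 1983), (30, 10, Fay, Lyra, fin, 2005), (30, 10, Fay, Lyra, law, 2002), (30, 10, Fay, Lyra, mkt, 2002), (30, 10, Fay, Lyra, mkt, 2009), (30, 10, Fay, Lyra, rd, 1983), (30, 10, Fay, Omega, fin, 2005), (30, 10, Fay, Omega, law, 2002), (30, 10, Fay, Omega, mkt, 2002), (30, 10, Fay, Omega, mkt, 2009), (30, 10, Fay, Omega, rd, 1983), (30, 10, Fay, Orion, fin, 2005), (30, 10, Fay, Orion, law, 2002), (30, 10, Fay, Orion, mkt, 2002), (30, 10, Fay, Orion, mkt, 2009), (30, 10, Fay, Orion, rd, 1983)}.
Apply σ_{title ≠ Omega}; surviving tuples: {(30, 10, Fay, Alpha, fin, 2005), (30, 10, Fay, Alpha, law, 2002), (30, 10, Fay, Alpha, mkt, 2002), (30, 10, Fay, Alpha, mkt, 2009), (30, 10, Fay, Alpha, rd, 1983), (30, 10, Fay, Helix, fin, 2005), (30, 10, Fay, Helix, law, 2002), (30, 10, Fay, Helix, mkt, 2002), (30, 10, Fay, Helix, mkt, 2009), (30, 10, Fay, Helix, rd, 1983), (30, 10, Fay, Lyra, fin, 2005), (30, 10, Fay, Lyra, law, 2002), (30, 10, Fay, Lyra, mkt, 2002), (30, 10, Fay, Lyra, mkt, 2009), (30, 10, Fay, Lyra, rd, 1983), (30, 10, Fay, Orion, fin, 2005), (30, 10, Fay, Orion, law, 2002), (30, 10, Fay, Orion, mkt, 2002), (30, 10, Fay, Orion, mkt, 2009), (30, 10, Fay, Orion, rd, 1983)}
Projecting to mname, title, aid (16 duplicate(s) eliminated): {(Fay, Alpha, 30), (Fay, Helix, 30), (Fay, Lyra, 30), (Fay, Orion, 30)}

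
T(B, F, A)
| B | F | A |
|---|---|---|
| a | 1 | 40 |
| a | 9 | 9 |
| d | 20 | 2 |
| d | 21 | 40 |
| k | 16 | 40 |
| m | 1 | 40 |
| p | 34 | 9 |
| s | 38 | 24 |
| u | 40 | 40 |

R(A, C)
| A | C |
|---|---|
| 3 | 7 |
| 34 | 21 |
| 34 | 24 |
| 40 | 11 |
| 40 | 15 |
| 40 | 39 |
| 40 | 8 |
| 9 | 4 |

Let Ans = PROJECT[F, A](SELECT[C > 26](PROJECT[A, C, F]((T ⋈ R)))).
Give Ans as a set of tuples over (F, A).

{(1, 40), (16, 40), (21, 40), (40, 40)}

Joining T and R on A yields {(a, 1, 40, 11), (a, 1, 40, 15), (a, 1, 40, 39), (a, 1, 40, 8), (a, 9, 9, 4), (d, 21, 40, 11), (d, 21, 40, 15), (d, 21, 40, 39), (d, 21, 40, 8), (k, 16, 40, 11), (k, 16, 40, 15), (k, 16, 40, 39), (k, 16, 40, 8), (m, 1, 40, 11), (m, 1, 40, 15), (m, 1, 40, 39), (m, 1, 40, 8), (p, 34, 9, 4), (u, 40, 40, 11), (u, 40, 40, 15), (u, 40, 40, 39), (u, 40, 40, 8)}.
π_{A, C, F} gives {(40, 11, 1), (40, 11, 16), (40, 11, 21), (40, 11, 40), (40, 15, 1), (40, 15, 16), (40, 15, 21), (40, 15, 40), (40, 39, 1), (40, 39, 16), (40, 39, 21), (40, 39, 40), (40, 8, 1), (40, 8, 16), (40, 8, 21), (40, 8, 40), (9, 4, 34), (9, 4, 9)} (4 duplicate(s) eliminated).
Apply σ_{C > 26}; surviving tuples: {(40, 39, 1), (40, 39, 16), (40, 39, 21), (40, 39, 40)}
π_{F, A} gives {(1, 40), (16, 40), (21, 40), (40, 40)}.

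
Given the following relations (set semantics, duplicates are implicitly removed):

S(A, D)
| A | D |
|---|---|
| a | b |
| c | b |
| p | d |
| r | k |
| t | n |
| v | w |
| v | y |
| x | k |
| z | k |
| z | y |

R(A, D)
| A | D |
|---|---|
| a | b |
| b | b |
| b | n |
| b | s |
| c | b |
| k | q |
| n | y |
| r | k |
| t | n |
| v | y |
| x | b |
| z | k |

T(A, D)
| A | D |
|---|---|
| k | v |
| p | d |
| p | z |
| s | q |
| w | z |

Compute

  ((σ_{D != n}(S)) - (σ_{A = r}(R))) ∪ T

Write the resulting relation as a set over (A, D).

{(a, b), (c, b), (k, v), (p, d), (p, z), (s, q), (v, w), (v, y), (w, z), (x, k), (z, k), (z, y)}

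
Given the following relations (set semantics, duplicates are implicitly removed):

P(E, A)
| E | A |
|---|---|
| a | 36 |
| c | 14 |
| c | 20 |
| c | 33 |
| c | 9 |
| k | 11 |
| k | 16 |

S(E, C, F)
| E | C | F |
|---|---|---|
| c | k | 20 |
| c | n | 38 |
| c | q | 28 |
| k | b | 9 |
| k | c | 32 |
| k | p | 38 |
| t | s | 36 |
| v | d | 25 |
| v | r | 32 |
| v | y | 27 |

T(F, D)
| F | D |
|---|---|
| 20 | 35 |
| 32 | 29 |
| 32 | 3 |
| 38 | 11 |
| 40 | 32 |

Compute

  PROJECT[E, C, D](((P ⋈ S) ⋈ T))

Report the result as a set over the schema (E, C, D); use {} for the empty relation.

P ⋈ S (natural join on E): {(c, 14, k, 20), (c, 14, n, 38), (c, 14, q, 28), (c, 20, k, 20), (c, 20, n, 38), (c, 20, q, 28), (c, 33, k, 20), (c, 33, n, 38), (c, 33, q, 28), (c, 9, k, 20), (c, 9, n, 38), (c, 9, q, 28), (k, 11, b, 9), (k, 11, c, 32), (k, 11, p, 38), (k, 16, b, 9), (k, 16, c, 32), (k, 16, p, 38)}
(P ⋈ S) ⋈ T (natural join on F): {(c, 14, k, 20, 35), (c, 14, n, 38, 11), (c, 20, k, 20, 35), (c, 20, n, 38, 11), (c, 33, k, 20, 35), (c, 33, n, 38, 11), (c, 9, k, 20, 35), (c, 9, n, 38, 11), (k, 11, c, 32, 29), (k, 11, c, 32, 3), (k, 11, p, 38, 11), (k, 16, c, 32, 29), (k, 16, c, 32, 3), (k, 16, p, 38, 11)}
Keep only column(s) E, C, D (9 duplicate(s) eliminated): {(c, k, 35), (c, n, 11), (k, c, 29), (k, c, 3), (k, p, 11)}

{(c, k, 35), (c, n, 11), (k, c, 29), (k, c, 3), (k, p, 11)}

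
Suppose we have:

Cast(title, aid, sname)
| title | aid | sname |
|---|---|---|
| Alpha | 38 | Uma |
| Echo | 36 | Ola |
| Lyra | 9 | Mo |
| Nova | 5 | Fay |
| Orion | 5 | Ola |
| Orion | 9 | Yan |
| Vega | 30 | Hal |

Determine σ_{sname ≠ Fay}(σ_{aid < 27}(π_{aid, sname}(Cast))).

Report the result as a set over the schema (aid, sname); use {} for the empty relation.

Keep only column(s) aid, sname: {(30, Hal), (36, Ola), (38, Uma), (5, Fay), (5, Ola), (9, Mo), (9, Yan)}
Filtering on aid < 27 leaves {(5, Fay), (5, Ola), (9, Mo), (9, Yan)}.
Filtering on sname ≠ Fay leaves {(5, Ola), (9, Mo), (9, Yan)}.

{(5, Ola), (9, Mo), (9, Yan)}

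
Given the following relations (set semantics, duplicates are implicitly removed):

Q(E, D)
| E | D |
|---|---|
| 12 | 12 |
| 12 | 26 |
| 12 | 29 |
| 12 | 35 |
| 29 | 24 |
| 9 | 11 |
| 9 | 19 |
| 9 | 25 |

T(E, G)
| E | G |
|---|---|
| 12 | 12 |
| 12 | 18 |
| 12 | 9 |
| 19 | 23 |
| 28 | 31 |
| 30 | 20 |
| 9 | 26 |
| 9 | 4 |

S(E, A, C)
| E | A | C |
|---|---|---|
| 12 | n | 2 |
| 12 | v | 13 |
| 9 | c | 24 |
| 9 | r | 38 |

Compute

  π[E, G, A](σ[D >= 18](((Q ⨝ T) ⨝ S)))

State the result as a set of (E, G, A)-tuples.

{(12, 12, n), (12, 12, v), (12, 18, n), (12, 18, v), (12, 9, n), (12, 9, v), (9, 26, c), (9, 26, r), (9, 4, c), (9, 4, r)}

Joining Q and T on E yields {(12, 12, 12), (12, 12, 18), (12, 12, 9), (12, 26, 12), (12, 26, 18), (12, 26, 9), (12, 29, 12), (12, 29, 18), (12, 29, 9), (12, 35, 12), (12, 35, 18), (12, 35, 9), (9, 11, 26), (9, 11, 4), (9, 19, 26), (9, 19, 4), (9, 25, 26), (9, 25, 4)}.
Joining (Q ⨝ T) and S on E yields {(12, 12, 12, n, 2), (12, 12, 12, v, 13), (12, 12, 18, n, 2), (12, 12, 18, v, 13), (12, 12, 9, n, 2), (12, 12, 9, v, 13), (12, 26, 12, n, 2), (12, 26, 12, v, 13), (12, 26, 18, n, 2), (12, 26, 18, v, 13), (12, 26, 9, n, 2), (12, 26, 9, v, 13), (12, 29, 12, n, 2), (12, 29, 12, v, 13), (12, 29, 18, n, 2), (12, 29, 18, v, 13), (12, 29, 9, n, 2), (12, 29, 9, v, 13), (12, 35, 12, n, 2), (12, 35, 12, v, 13), (12, 35, 18, n, 2), (12, 35, 18, v, 13), (12, 35, 9, n, 2), (12, 35, 9, v, 13), (9, 11, 26, c, 24), (9, 11, 26, r, 38), (9, 11, 4, c, 24), (9, 11, 4, r, 38), (9, 19, 26, c, 24), (9, 19, 26, r, 38), (9, 19, 4, c, 24), (9, 19, 4, r, 38), (9, 25, 26, c, 24), (9, 25, 26, r, 38), (9, 25, 4, c, 24), (9, 25, 4, r, 38)}.
σ[D >= 18]: keep tuples satisfying D >= 18 → {(12, 26, 12, n, 2), (12, 26, 12, v, 13), (12, 26, 18, n, 2), (12, 26, 18, v, 13), (12, 26, 9, n, 2), (12, 26, 9, v, 13), (12, 29, 12, n, 2), (12, 29, 12, v, 13), (12, 29, 18, n, 2), (12, 29, 18, v, 13), (12, 29, 9, n, 2), (12, 29, 9, v, 13), (12, 35, 12, n, 2), (12, 35, 12, v, 13), (12, 35, 18, n, 2), (12, 35, 18, v, 13), (12, 35, 9, n, 2), (12, 35, 9, v, 13), (9, 19, 26, c, 24), (9, 19, 26, r, 38), (9, 19, 4, c, 24), (9, 19, 4, r, 38), (9, 25, 26, c, 24), (9, 25, 26, r, 38), (9, 25, 4, c, 24), (9, 25, 4, r, 38)}
π_{E, G, A} gives {(12, 12, n), (12, 12, v), (12, 18, n), (12, 18, v), (12, 9, n), (12, 9, v), (9, 26, c), (9, 26, r), (9, 4, c), (9, 4, r)} (16 duplicate(s) eliminated).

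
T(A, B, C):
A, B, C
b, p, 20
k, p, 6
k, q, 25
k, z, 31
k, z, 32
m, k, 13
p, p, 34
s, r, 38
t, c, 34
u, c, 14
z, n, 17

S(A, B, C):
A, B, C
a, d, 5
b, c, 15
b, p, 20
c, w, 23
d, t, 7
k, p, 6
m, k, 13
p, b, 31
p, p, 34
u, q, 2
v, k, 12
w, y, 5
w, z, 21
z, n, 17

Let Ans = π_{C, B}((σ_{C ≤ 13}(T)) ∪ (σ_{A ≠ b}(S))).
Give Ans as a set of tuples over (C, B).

Apply σ_{C ≤ 13}; surviving tuples: {(k, p, 6), (m, k, 13)}
Apply σ_{A ≠ b}; surviving tuples: {(a, d, 5), (c, w, 23), (d, t, 7), (k, p, 6), (m, k, 13), (p, b, 31), (p, p, 34), (u, q, 2), (v, k, 12), (w, y, 5), (w, z, 21), (z, n, 17)}
Taking the union: {(a, d, 5), (c, w, 23), (d, t, 7), (k, p, 6), (m, k, 13), (p, b, 31), (p, p, 34), (u, q, 2), (v, k, 12), (w, y, 5), (w, z, 21), (z, n, 17)}
Projecting to C, B: {(12, k), (13, k), (17, n), (2, q), (21, z), (23, w), (31, b), (34, p), (5, d), (5, y), (6, p), (7, t)}

{(12, k), (13, k), (17, n), (2, q), (21, z), (23, w), (31, b), (34, p), (5, d), (5, y), (6, p), (7, t)}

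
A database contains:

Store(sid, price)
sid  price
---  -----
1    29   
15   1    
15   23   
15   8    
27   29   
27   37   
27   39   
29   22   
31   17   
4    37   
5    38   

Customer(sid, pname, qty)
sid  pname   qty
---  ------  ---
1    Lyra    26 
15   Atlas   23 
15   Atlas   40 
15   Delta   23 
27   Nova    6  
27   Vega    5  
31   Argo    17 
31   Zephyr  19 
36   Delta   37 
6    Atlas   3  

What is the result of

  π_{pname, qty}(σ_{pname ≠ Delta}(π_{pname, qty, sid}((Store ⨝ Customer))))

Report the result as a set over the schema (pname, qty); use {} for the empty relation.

{(Argo, 17), (Atlas, 23), (Atlas, 40), (Lyra, 26), (Nova, 6), (Vega, 5), (Zephyr, 19)}

Joining Store and Customer on sid yields {(1, 29, Lyra, 26), (15, 1, Atlas, 23), (15, 1, Atlas, 40), (15, 1, Delta, 23), (15, 23, Atlas, 23), (15, 23, Atlas, 40), (15, 23, Delta, 23), (15, 8, Atlas, 23), (15, 8, Atlas, 40), (15, 8, Delta, 23), (27, 29, Nova, 6), (27, 29, Vega, 5), (27, 37, Nova, 6), (27, 37, Vega, 5), (27, 39, Nova, 6), (27, 39, Vega, 5), (31, 17, Argo, 17), (31, 17, Zephyr, 19)}.
π[pname, qty, sid]: project onto (pname, qty, sid) (10 duplicate(s) eliminated) → {(Argo, 17, 31), (Atlas, 23, 15), (Atlas, 40, 15), (Delta, 23, 15), (Lyra, 26, 1), (Nova, 6, 27), (Vega, 5, 27), (Zephyr, 19, 31)}
Filtering on pname ≠ Delta leaves {(Argo, 17, 31), (Atlas, 23, 15), (Atlas, 40, 15), (Lyra, 26, 1), (Nova, 6, 27), (Vega, 5, 27), (Zephyr, 19, 31)}.
π[pname, qty]: project onto (pname, qty) → {(Argo, 17), (Atlas, 23), (Atlas, 40), (Lyra, 26), (Nova, 6), (Vega, 5), (Zephyr, 19)}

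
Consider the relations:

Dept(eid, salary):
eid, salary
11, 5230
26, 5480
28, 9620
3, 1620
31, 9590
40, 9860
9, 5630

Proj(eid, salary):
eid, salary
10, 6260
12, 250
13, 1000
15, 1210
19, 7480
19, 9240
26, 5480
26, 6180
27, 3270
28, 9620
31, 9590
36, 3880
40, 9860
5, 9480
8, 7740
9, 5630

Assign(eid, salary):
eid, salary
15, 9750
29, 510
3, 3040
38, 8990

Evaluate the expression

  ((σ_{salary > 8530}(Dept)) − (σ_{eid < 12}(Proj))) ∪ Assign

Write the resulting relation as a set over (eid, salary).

{(15, 9750), (28, 9620), (29, 510), (3, 3040), (31, 9590), (38, 8990), (40, 9860)}

Selection salary > 8530: {(28, 9620), (31, 9590), (40, 9860)}
Selection eid < 12: {(10, 6260), (5, 9480), (8, 7740), (9, 5630)}
Set difference of the two operands is {(28, 9620), (31, 9590), (40, 9860)}.
Set union of the two operands is {(15, 9750), (28, 9620), (29, 510), (3, 3040), (31, 9590), (38, 8990), (40, 9860)}.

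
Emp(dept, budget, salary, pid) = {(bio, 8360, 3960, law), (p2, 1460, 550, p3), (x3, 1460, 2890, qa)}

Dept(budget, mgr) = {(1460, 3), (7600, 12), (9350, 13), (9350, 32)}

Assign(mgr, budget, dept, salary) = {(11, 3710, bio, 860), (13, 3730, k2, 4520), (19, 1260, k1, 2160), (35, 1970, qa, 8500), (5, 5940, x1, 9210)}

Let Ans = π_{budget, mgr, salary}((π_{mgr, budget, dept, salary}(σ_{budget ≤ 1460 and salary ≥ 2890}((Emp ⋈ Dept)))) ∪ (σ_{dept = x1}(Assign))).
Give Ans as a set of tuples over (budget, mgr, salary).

{(1460, 3, 2890), (5940, 5, 9210)}

Joining Emp and Dept on budget yields {(p2, 1460, 550, p3, 3), (x3, 1460, 2890, qa, 3)}.
Selection budget ≤ 1460 and salary ≥ 2890: {(x3, 1460, 2890, qa, 3)}
Projecting to mgr, budget, dept, salary: {(3, 1460, x3, 2890)}
Selection dept = x1: {(5, 5940, x1, 9210)}
Union: {(3, 1460, x3, 2890)} with {(5, 5940, x1, 9210)} → {(3, 1460, x3, 2890), (5, 5940, x1, 9210)}
Projecting to budget, mgr, salary: {(1460, 3, 2890), (5940, 5, 9210)}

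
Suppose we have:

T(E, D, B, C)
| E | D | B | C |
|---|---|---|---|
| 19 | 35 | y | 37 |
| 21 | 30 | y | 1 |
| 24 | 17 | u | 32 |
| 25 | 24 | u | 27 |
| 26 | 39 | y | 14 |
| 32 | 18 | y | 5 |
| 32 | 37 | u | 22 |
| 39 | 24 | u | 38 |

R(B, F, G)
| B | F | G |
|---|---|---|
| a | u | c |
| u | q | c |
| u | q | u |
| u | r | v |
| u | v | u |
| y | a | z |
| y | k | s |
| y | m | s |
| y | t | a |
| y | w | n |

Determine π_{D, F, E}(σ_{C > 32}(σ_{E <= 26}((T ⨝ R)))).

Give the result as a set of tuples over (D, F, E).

{(35, a, 19), (35, k, 19), (35, m, 19), (35, t, 19), (35, w, 19)}

Natural join on B: {(19, 35, y, 37, a, z), (19, 35, y, 37, k, s), (19, 35, y, 37, m, s), (19, 35, y, 37, t, a), (19, 35, y, 37, w, n), (21, 30, y, 1, a, z), (21, 30, y, 1, k, s), (21, 30, y, 1, m, s), (21, 30, y, 1, t, a), (21, 30, y, 1, w, n), (24, 17, u, 32, q, c), (24, 17, u, 32, q, u), (24, 17, u, 32, r, v), (24, 17, u, 32, v, u), (25, 24, u, 27, q, c), (25, 24, u, 27, q, u), (25, 24, u, 27, r, v), (25, 24, u, 27, v, u), (26, 39, y, 14, a, z), (26, 39, y, 14, k, s), (26, 39, y, 14, m, s), (26, 39, y, 14, t, a), (26, 39, y, 14, w, n), (32, 18, y, 5, a, z), (32, 18, y, 5, k, s), (32, 18, y, 5, m, s), (32, 18, y, 5, t, a), (32, 18, y, 5, w, n), (32, 37, u, 22, q, c), (32, 37, u, 22, q, u), (32, 37, u, 22, r, v), (32, 37, u, 22, v, u), (39, 24, u, 38, q, c), (39, 24, u, 38, q, u), (39, 24, u, 38, r, v), (39, 24, u, 38, v, u)}
Filtering on E <= 26 leaves {(19, 35, y, 37, a, z), (19, 35, y, 37, k, s), (19, 35, y, 37, m, s), (19, 35, y, 37, t, a), (19, 35, y, 37, w, n), (21, 30, y, 1, a, z), (21, 30, y, 1, k, s), (21, 30, y, 1, m, s), (21, 30, y, 1, t, a), (21, 30, y, 1, w, n), (24, 17, u, 32, q, c), (24, 17, u, 32, q, u), (24, 17, u, 32, r, v), (24, 17, u, 32, v, u), (25, 24, u, 27, q, c), (25, 24, u, 27, q, u), (25, 24, u, 27, r, v), (25, 24, u, 27, v, u), (26, 39, y, 14, a, z), (26, 39, y, 14, k, s), (26, 39, y, 14, m, s), (26, 39, y, 14, t, a), (26, 39, y, 14, w, n)}.
Filtering on C > 32 leaves {(19, 35, y, 37, a, z), (19, 35, y, 37, k, s), (19, 35, y, 37, m, s), (19, 35, y, 37, t, a), (19, 35, y, 37, w, n)}.
Projecting to D, F, E: {(35, a, 19), (35, k, 19), (35, m, 19), (35, t, 19), (35, w, 19)}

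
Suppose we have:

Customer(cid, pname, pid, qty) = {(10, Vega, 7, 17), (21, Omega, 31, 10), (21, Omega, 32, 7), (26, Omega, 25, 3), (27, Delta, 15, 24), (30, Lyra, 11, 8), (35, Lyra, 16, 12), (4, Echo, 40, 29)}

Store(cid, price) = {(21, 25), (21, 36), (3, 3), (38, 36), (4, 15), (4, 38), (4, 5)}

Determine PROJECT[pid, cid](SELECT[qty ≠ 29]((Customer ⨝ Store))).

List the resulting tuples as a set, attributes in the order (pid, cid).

Natural join on cid: {(21, Omega, 31, 10, 25), (21, Omega, 31, 10, 36), (21, Omega, 32, 7, 25), (21, Omega, 32, 7, 36), (4, Echo, 40, 29, 15), (4, Echo, 40, 29, 38), (4, Echo, 40, 29, 5)}
Filtering on qty ≠ 29 leaves {(21, Omega, 31, 10, 25), (21, Omega, 31, 10, 36), (21, Omega, 32, 7, 25), (21, Omega, 32, 7, 36)}.
Keep only column(s) pid, cid (2 duplicate(s) eliminated): {(31, 21), (32, 21)}

{(31, 21), (32, 21)}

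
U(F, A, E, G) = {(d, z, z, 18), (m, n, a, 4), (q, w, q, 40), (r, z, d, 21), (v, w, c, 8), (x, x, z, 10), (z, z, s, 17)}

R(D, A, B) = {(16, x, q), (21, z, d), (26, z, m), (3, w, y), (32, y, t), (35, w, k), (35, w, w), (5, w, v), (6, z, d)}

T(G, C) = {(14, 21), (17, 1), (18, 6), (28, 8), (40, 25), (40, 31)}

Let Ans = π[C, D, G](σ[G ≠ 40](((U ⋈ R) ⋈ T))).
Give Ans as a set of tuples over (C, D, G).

Joining U and R on A yields {(d, z, z, 18, 21, d), (d, z, z, 18, 26, m), (d, z, z, 18, 6, d), (q, w, q, 40, 3, y), (q, w, q, 40, 35, k), (q, w, q, 40, 35, w), (q, w, q, 40, 5, v), (r, z, d, 21, 21, d), (r, z, d, 21, 26, m), (r, z, d, 21, 6, d), (v, w, c, 8, 3, y), (v, w, c, 8, 35, k), (v, w, c, 8, 35, w), (v, w, c, 8, 5, v), (x, x, z, 10, 16, q), (z, z, s, 17, 21, d), (z, z, s, 17, 26, m), (z, z, s, 17, 6, d)}.
Joining (U ⋈ R) and T on G yields {(d, z, z, 18, 21, d, 6), (d, z, z, 18, 26, m, 6), (d, z, z, 18, 6, d, 6), (q, w, q, 40, 3, y, 25), (q, w, q, 40, 3, y, 31), (q, w, q, 40, 35, k, 25), (q, w, q, 40, 35, k, 31), (q, w, q, 40, 35, w, 25), (q, w, q, 40, 35, w, 31), (q, w, q, 40, 5, v, 25), (q, w, q, 40, 5, v, 31), (z, z, s, 17, 21, d, 1), (z, z, s, 17, 26, m, 1), (z, z, s, 17, 6, d, 1)}.
Selection G ≠ 40: {(d, z, z, 18, 21, d, 6), (d, z, z, 18, 26, m, 6), (d, z, z, 18, 6, d, 6), (z, z, s, 17, 21, d, 1), (z, z, s, 17, 26, m, 1), (z, z, s, 17, 6, d, 1)}
π[C, D, G]: project onto (C, D, G) → {(1, 21, 17), (1, 26, 17), (1, 6, 17), (6, 21, 18), (6, 26, 18), (6, 6, 18)}

{(1, 21, 17), (1, 26, 17), (1, 6, 17), (6, 21, 18), (6, 26, 18), (6, 6, 18)}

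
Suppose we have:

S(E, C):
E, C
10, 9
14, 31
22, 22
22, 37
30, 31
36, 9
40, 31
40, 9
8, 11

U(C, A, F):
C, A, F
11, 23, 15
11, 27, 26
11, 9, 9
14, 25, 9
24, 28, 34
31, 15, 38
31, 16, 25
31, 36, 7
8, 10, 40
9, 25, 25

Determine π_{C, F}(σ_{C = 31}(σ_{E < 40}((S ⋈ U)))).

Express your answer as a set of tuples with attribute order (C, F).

{(31, 25), (31, 38), (31, 7)}

S ⋈ U (natural join on C): {(10, 9, 25, 25), (14, 31, 15, 38), (14, 31, 16, 25), (14, 31, 36, 7), (30, 31, 15, 38), (30, 31, 16, 25), (30, 31, 36, 7), (36, 9, 25, 25), (40, 31, 15, 38), (40, 31, 16, 25), (40, 31, 36, 7), (40, 9, 25, 25), (8, 11, 23, 15), (8, 11, 27, 26), (8, 11, 9, 9)}
Filtering on E < 40 leaves {(10, 9, 25, 25), (14, 31, 15, 38), (14, 31, 16, 25), (14, 31, 36, 7), (30, 31, 15, 38), (30, 31, 16, 25), (30, 31, 36, 7), (36, 9, 25, 25), (8, 11, 23, 15), (8, 11, 27, 26), (8, 11, 9, 9)}.
Filtering on C = 31 leaves {(14, 31, 15, 38), (14, 31, 16, 25), (14, 31, 36, 7), (30, 31, 15, 38), (30, 31, 16, 25), (30, 31, 36, 7)}.
Keep only column(s) C, F (3 duplicate(s) eliminated): {(31, 25), (31, 38), (31, 7)}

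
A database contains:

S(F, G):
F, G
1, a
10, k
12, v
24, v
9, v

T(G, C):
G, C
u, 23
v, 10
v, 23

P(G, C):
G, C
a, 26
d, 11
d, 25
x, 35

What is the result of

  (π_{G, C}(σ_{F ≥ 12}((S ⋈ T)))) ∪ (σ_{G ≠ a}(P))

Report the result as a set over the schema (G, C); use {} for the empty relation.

{(d, 11), (d, 25), (v, 10), (v, 23), (x, 35)}

S ⋈ T (natural join on G): {(12, v, 10), (12, v, 23), (24, v, 10), (24, v, 23), (9, v, 10), (9, v, 23)}
σ[F ≥ 12]: keep tuples satisfying F ≥ 12 → {(12, v, 10), (12, v, 23), (24, v, 10), (24, v, 23)}
π[G, C]: project onto (G, C) (2 duplicate(s) eliminated) → {(v, 10), (v, 23)}
σ[G ≠ a]: keep tuples satisfying G ≠ a → {(d, 11), (d, 25), (x, 35)}
Set union of the two operands is {(d, 11), (d, 25), (v, 10), (v, 23), (x, 35)}.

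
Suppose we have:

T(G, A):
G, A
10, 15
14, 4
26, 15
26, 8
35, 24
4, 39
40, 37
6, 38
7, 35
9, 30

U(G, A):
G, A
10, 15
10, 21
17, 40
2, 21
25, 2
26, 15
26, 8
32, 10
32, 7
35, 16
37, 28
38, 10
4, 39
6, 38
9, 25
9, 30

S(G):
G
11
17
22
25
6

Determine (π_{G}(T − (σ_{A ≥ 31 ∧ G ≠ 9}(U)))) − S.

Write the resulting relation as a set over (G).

{10, 14, 26, 35, 40, 7, 9}

σ[A ≥ 31 ∧ G ≠ 9]: keep tuples satisfying A ≥ 31 ∧ G ≠ 9 → {(17, 40), (4, 39), (6, 38)}
Taking the difference: {(10, 15), (14, 4), (26, 15), (26, 8), (35, 24), (40, 37), (7, 35), (9, 30)}
π_{G} gives {10, 14, 26, 35, 40, 7, 9} (1 duplicate(s) eliminated).
Taking the difference: {10, 14, 26, 35, 40, 7, 9}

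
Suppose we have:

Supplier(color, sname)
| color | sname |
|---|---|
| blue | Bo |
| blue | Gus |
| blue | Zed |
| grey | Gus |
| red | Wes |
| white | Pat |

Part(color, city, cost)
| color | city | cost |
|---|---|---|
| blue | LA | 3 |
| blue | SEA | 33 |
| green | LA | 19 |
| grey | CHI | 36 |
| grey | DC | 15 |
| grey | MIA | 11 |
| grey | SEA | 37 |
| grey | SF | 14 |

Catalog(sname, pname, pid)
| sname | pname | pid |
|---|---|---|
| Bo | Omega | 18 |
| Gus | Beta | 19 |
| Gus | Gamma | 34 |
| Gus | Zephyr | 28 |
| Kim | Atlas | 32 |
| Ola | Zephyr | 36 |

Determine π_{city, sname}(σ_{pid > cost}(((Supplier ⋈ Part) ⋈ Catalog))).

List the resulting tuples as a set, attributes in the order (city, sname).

{(DC, Gus), (LA, Bo), (LA, Gus), (MIA, Gus), (SEA, Gus), (SF, Gus)}

Natural join on color: {(blue, Bo, LA, 3), (blue, Bo, SEA, 33), (blue, Gus, LA, 3), (blue, Gus, SEA, 33), (blue, Zed, LA, 3), (blue, Zed, SEA, 33), (grey, Gus, CHI, 36), (grey, Gus, DC, 15), (grey, Gus, MIA, 11), (grey, Gus, SEA, 37), (grey, Gus, SF, 14)}
Natural join on sname: {(blue, Bo, LA, 3, Omega, 18), (blue, Bo, SEA, 33, Omega, 18), (blue, Gus, LA, 3, Beta, 19), (blue, Gus, LA, 3, Gamma, 34), (blue, Gus, LA, 3, Zephyr, 28), (blue, Gus, SEA, 33, Beta, 19), (blue, Gus, SEA, 33, Gamma, 34), (blue, Gus, SEA, 33, Zephyr, 28), (grey, Gus, CHI, 36, Beta, 19), (grey, Gus, CHI, 36, Gamma, 34), (grey, Gus, CHI, 36, Zephyr, 28), (grey, Gus, DC, 15, Beta, 19), (grey, Gus, DC, 15, Gamma, 34), (grey, Gus, DC, 15, Zephyr, 28), (grey, Gus, MIA, 11, Beta, 19), (grey, Gus, MIA, 11, Gamma, 34), (grey, Gus, MIA, 11, Zephyr, 28), (grey, Gus, SEA, 37, Beta, 19), (grey, Gus, SEA, 37, Gamma, 34), (grey, Gus, SEA, 37, Zephyr, 28), (grey, Gus, SF, 14, Beta, 19), (grey, Gus, SF, 14, Gamma, 34), (grey, Gus, SF, 14, Zephyr, 28)}
Apply σ_{pid > cost}; surviving tuples: {(blue, Bo, LA, 3, Omega, 18), (blue, Gus, LA, 3, Beta, 19), (blue, Gus, LA, 3, Gamma, 34), (blue, Gus, LA, 3, Zephyr, 28), (blue, Gus, SEA, 33, Gamma, 34), (grey, Gus, DC, 15, Beta, 19), (grey, Gus, DC, 15, Gamma, 34), (grey, Gus, DC, 15, Zephyr, 28), (grey, Gus, MIA, 11, Beta, 19), (grey, Gus, MIA, 11, Gamma, 34), (grey, Gus, MIA, 11, Zephyr, 28), (grey, Gus, SF, 14, Beta, 19), (grey, Gus, SF, 14, Gamma, 34), (grey, Gus, SF, 14, Zephyr, 28)}
Projecting to city, sname (8 duplicate(s) eliminated): {(DC, Gus), (LA, Bo), (LA, Gus), (MIA, Gus), (SEA, Gus), (SF, Gus)}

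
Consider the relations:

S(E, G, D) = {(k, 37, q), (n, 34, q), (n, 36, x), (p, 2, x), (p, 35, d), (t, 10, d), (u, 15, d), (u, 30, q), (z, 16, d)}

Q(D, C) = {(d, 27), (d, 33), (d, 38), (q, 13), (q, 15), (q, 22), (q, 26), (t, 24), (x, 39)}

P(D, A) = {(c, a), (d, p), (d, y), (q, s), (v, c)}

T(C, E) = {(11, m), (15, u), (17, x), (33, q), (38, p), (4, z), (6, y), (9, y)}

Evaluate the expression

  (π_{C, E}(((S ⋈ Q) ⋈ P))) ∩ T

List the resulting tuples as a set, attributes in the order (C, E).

Joining S and Q on D yields {(k, 37, q, 13), (k, 37, q, 15), (k, 37, q, 22), (k, 37, q, 26), (n, 34, q, 13), (n, 34, q, 15), (n, 34, q, 22), (n, 34, q, 26), (n, 36, x, 39), (p, 2, x, 39), (p, 35, d, 27), (p, 35, d, 33), (p, 35, d, 38), (t, 10, d, 27), (t, 10, d, 33), (t, 10, d, 38), (u, 15, d, 27), (u, 15, d, 33), (u, 15, d, 38), (u, 30, q, 13), (u, 30, q, 15), (u, 30, q, 22), (u, 30, q, 26), (z, 16, d, 27), (z, 16, d, 33), (z, 16, d, 38)}.
Joining (S ⋈ Q) and P on D yields {(k, 37, q, 13, s), (k, 37, q, 15, s), (k, 37, q, 22, s), (k, 37, q, 26, s), (n, 34, q, 13, s), (n, 34, q, 15, s), (n, 34, q, 22, s), (n, 34, q, 26, s), (p, 35, d, 27, p), (p, 35, d, 27, y), (p, 35, d, 33, p), (p, 35, d, 33, y), (p, 35, d, 38, p), (p, 35, d, 38, y), (t, 10, d, 27, p), (t, 10, d, 27, y), (t, 10, d, 33, p), (t, 10, d, 33, y), (t, 10, d, 38, p), (t, 10, d, 38, y), (u, 15, d, 27, p), (u, 15, d, 27, y), (u, 15, d, 33, p), (u, 15, d, 33, y), (u, 15, d, 38, p), (u, 15, d, 38, y), (u, 30, q, 13, s), (u, 30, q, 15, s), (u, 30, q, 22, s), (u, 30, q, 26, s), (z, 16, d, 27, p), (z, 16, d, 27, y), (z, 16, d, 33, p), (z, 16, d, 33, y), (z, 16, d, 38, p), (z, 16, d, 38, y)}.
Keep only column(s) C, E (12 duplicate(s) eliminated): {(13, k), (13, n), (13, u), (15, k), (15, n), (15, u), (22, k), (22, n), (22, u), (26, k), (26, n), (26, u), (27, p), (27, t), (27, u), (27, z), (33, p), (33, t), (33, u), (33, z), (38, p), (38, t), (38, u), (38, z)}
Intersection: {(13, k), (13, n), (13, u), (15, k), (15, n), (15, u), (22, k), (22, n), (22, u), (26, k), (26, n), (26, u), (27, p), (27, t), (27, u), (27, z), (33, p), (33, t), (33, u), (33, z), (38, p), (38, t), (38, u), (38, z)} with {(11, m), (15, u), (17, x), (33, q), (38, p), (4, z), (6, y), (9, y)} → {(15, u), (38, p)}

{(15, u), (38, p)}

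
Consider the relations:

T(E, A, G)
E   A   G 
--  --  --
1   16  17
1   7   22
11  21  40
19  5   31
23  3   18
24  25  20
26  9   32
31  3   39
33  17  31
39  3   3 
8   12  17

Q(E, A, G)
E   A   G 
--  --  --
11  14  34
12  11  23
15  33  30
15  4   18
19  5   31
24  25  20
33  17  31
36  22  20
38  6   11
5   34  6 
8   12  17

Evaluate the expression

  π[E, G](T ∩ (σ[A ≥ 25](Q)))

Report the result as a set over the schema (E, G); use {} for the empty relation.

Apply σ_{A ≥ 25}; surviving tuples: {(15, 33, 30), (24, 25, 20), (5, 34, 6)}
Taking the intersection: {(24, 25, 20)}
Keep only column(s) E, G: {(24, 20)}

{(24, 20)}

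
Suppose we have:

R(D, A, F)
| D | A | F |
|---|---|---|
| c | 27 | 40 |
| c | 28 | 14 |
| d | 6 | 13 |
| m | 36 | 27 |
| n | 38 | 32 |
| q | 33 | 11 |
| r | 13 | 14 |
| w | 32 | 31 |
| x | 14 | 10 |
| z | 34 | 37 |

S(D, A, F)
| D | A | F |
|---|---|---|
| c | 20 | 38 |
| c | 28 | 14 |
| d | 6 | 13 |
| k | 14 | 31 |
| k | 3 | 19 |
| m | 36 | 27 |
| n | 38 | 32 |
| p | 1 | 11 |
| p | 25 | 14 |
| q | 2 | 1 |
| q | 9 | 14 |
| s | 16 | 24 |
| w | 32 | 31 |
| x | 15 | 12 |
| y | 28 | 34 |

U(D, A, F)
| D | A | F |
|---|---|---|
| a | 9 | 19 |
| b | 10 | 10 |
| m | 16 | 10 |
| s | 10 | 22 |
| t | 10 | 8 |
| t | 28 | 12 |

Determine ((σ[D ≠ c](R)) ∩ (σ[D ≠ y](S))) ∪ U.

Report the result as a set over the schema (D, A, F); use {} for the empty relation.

σ[D ≠ c]: keep tuples satisfying D ≠ c → {(d, 6, 13), (m, 36, 27), (n, 38, 32), (q, 33, 11), (r, 13, 14), (w, 32, 31), (x, 14, 10), (z, 34, 37)}
σ[D ≠ y]: keep tuples satisfying D ≠ y → {(c, 20, 38), (c, 28, 14), (d, 6, 13), (k, 14, 31), (k, 3, 19), (m, 36, 27), (n, 38, 32), (p, 1, 11), (p, 25, 14), (q, 2, 1), (q, 9, 14), (s, 16, 24), (w, 32, 31), (x, 15, 12)}
Intersection: {(d, 6, 13), (m, 36, 27), (n, 38, 32), (q, 33, 11), (r, 13, 14), (w, 32, 31), (x, 14, 10), (z, 34, 37)} with {(c, 20, 38), (c, 28, 14), (d, 6, 13), (k, 14, 31), (k, 3, 19), (m, 36, 27), (n, 38, 32), (p, 1, 11), (p, 25, 14), (q, 2, 1), (q, 9, 14), (s, 16, 24), (w, 32, 31), (x, 15, 12)} → {(d, 6, 13), (m, 36, 27), (n, 38, 32), (w, 32, 31)}
Union: {(d, 6, 13), (m, 36, 27), (n, 38, 32), (w, 32, 31)} with {(a, 9, 19), (b, 10, 10), (m, 16, 10), (s, 10, 22), (t, 10, 8), (t, 28, 12)} → {(a, 9, 19), (b, 10, 10), (d, 6, 13), (m, 16, 10), (m, 36, 27), (n, 38, 32), (s, 10, 22), (t, 10, 8), (t, 28, 12), (w, 32, 31)}

{(a, 9, 19), (b, 10, 10), (d, 6, 13), (m, 16, 10), (m, 36, 27), (n, 38, 32), (s, 10, 22), (t, 10, 8), (t, 28, 12), (w, 32, 31)}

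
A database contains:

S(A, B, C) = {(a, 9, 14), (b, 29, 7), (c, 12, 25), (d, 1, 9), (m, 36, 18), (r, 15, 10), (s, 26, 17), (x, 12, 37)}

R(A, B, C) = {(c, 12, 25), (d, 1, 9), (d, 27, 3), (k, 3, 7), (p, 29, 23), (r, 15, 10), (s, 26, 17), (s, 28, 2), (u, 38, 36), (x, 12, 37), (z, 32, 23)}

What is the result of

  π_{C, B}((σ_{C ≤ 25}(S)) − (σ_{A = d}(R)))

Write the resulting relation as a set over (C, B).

Apply σ_{C ≤ 25}; surviving tuples: {(a, 9, 14), (b, 29, 7), (c, 12, 25), (d, 1, 9), (m, 36, 18), (r, 15, 10), (s, 26, 17)}
Apply σ_{A = d}; surviving tuples: {(d, 1, 9), (d, 27, 3)}
Difference: {(a, 9, 14), (b, 29, 7), (c, 12, 25), (d, 1, 9), (m, 36, 18), (r, 15, 10), (s, 26, 17)} with {(d, 1, 9), (d, 27, 3)} → {(a, 9, 14), (b, 29, 7), (c, 12, 25), (m, 36, 18), (r, 15, 10), (s, 26, 17)}
Keep only column(s) C, B: {(10, 15), (14, 9), (17, 26), (18, 36), (25, 12), (7, 29)}

{(10, 15), (14, 9), (17, 26), (18, 36), (25, 12), (7, 29)}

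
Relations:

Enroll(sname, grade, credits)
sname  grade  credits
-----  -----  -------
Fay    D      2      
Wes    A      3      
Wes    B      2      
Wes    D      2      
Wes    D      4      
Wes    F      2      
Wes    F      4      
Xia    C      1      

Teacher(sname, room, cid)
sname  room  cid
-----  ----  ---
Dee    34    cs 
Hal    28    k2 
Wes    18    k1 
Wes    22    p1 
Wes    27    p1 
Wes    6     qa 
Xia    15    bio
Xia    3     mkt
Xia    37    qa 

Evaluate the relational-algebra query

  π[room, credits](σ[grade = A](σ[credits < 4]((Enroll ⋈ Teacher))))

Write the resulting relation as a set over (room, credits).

Natural join on sname: {(Wes, A, 3, 18, k1), (Wes, A, 3, 22, p1), (Wes, A, 3, 27, p1), (Wes, A, 3, 6, qa), (Wes, B, 2, 18, k1), (Wes, B, 2, 22, p1), (Wes, B, 2, 27, p1), (Wes, B, 2, 6, qa), (Wes, D, 2, 18, k1), (Wes, D, 2, 22, p1), (Wes, D, 2, 27, p1), (Wes, D, 2, 6, qa), (Wes, D, 4, 18, k1), (Wes, D, 4, 22, p1), (Wes, D, 4, 27, p1), (Wes, D, 4, 6, qa), (Wes, F, 2, 18, k1), (Wes, F, 2, 22, p1), (Wes, F, 2, 27, p1), (Wes, F, 2, 6, qa), (Wes, F, 4, 18, k1), (Wes, F, 4, 22, p1), (Wes, F, 4, 27, p1), (Wes, F, 4, 6, qa), (Xia, C, 1, 15, bio), (Xia, C, 1, 3, mkt), (Xia, C, 1, 37, qa)}
σ[credits < 4]: keep tuples satisfying credits < 4 → {(Wes, A, 3, 18, k1), (Wes, A, 3, 22, p1), (Wes, A, 3, 27, p1), (Wes, A, 3, 6, qa), (Wes, B, 2, 18, k1), (Wes, B, 2, 22, p1), (Wes, B, 2, 27, p1), (Wes, B, 2, 6, qa), (Wes, D, 2, 18, k1), (Wes, D, 2, 22, p1), (Wes, D, 2, 27, p1), (Wes, D, 2, 6, qa), (Wes, F, 2, 18, k1), (Wes, F, 2, 22, p1), (Wes, F, 2, 27, p1), (Wes, F, 2, 6, qa), (Xia, C, 1, 15, bio), (Xia, C, 1, 3, mkt), (Xia, C, 1, 37, qa)}
σ[grade = A]: keep tuples satisfying grade = A → {(Wes, A, 3, 18, k1), (Wes, A, 3, 22, p1), (Wes, A, 3, 27, p1), (Wes, A, 3, 6, qa)}
π_{room, credits} gives {(18, 3), (22, 3), (27, 3), (6, 3)}.

{(18, 3), (22, 3), (27, 3), (6, 3)}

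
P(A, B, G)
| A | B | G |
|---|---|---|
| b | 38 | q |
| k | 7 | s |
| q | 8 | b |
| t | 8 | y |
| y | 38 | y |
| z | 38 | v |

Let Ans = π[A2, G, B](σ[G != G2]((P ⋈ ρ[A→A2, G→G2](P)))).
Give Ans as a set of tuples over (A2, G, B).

ρ[A→A2, G→G2]: schema becomes (A2, B, G2); tuples unchanged.
Natural join on B: {(b, 38, q, b, q), (b, 38, q, y, y), (b, 38, q, z, v), (k, 7, s, k, s), (q, 8, b, q, b), (q, 8, b, t, y), (t, 8, y, q, b), (t, 8, y, t, y), (y, 38, y, b, q), (y, 38, y, y, y), (y, 38, y, z, v), (z, 38, v, b, q), (z, 38, v, y, y), (z, 38, v, z, v)}
Apply σ_{G != G2}; surviving tuples: {(b, 38, q, y, y), (b, 38, q, z, v), (q, 8, b, t, y), (t, 8, y, q, b), (y, 38, y, b, q), (y, 38, y, z, v), (z, 38, v, b, q), (z, 38, v, y, y)}
Projecting to A2, G, B: {(b, v, 38), (b, y, 38), (q, y, 8), (t, b, 8), (y, q, 38), (y, v, 38), (z, q, 38), (z, y, 38)}

{(b, v, 38), (b, y, 38), (q, y, 8), (t, b, 8), (y, q, 38), (y, v, 38), (z, q, 38), (z, y, 38)}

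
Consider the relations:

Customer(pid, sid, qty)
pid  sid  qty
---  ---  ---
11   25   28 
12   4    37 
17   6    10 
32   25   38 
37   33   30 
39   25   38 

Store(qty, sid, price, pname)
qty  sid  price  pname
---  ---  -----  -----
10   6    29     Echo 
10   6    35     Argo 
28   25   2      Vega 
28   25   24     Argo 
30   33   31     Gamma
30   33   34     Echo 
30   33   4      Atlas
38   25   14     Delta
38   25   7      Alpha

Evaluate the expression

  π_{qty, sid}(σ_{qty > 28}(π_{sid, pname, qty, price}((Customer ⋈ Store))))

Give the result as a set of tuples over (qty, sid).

Natural join on sid, qty: {(11, 25, 28, 2, Vega), (11, 25, 28, 24, Argo), (17, 6, 10, 29, Echo), (17, 6, 10, 35, Argo), (32, 25, 38, 14, Delta), (32, 25, 38, 7, Alpha), (37, 33, 30, 31, Gamma), (37, 33, 30, 34, Echo), (37, 33, 30, 4, Atlas), (39, 25, 38, 14, Delta), (39, 25, 38, 7, Alpha)}
π_{sid, pname, qty, price} gives {(25, Alpha, 38, 7), (25, Argo, 28, 24), (25, Delta, 38, 14), (25, Vega, 28, 2), (33, Atlas, 30, 4), (33, Echo, 30, 34), (33, Gamma, 30, 31), (6, Argo, 10, 35), (6, Echo, 10, 29)} (2 duplicate(s) eliminated).
Selection qty > 28: {(25, Alpha, 38, 7), (25, Delta, 38, 14), (33, Atlas, 30, 4), (33, Echo, 30, 34), (33, Gamma, 30, 31)}
π_{qty, sid} gives {(30, 33), (38, 25)} (3 duplicate(s) eliminated).

{(30, 33), (38, 25)}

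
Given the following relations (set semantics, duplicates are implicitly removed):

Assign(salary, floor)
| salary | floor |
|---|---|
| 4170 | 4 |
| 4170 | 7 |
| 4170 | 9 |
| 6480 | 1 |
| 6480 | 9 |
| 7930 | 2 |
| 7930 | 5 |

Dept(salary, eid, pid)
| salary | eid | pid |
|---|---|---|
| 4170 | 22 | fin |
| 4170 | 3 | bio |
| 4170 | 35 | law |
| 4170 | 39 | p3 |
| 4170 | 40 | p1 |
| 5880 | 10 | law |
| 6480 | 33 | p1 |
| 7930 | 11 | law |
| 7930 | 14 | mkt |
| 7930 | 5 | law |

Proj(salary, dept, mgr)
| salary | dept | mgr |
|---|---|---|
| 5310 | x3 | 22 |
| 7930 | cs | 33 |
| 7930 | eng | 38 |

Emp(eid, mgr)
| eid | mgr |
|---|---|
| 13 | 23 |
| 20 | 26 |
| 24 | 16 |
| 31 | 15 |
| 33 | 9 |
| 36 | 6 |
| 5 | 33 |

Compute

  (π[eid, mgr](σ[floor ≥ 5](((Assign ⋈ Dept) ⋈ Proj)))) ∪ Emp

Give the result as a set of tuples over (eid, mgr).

Assign ⋈ Dept (natural join on salary): {(4170, 4, 22, fin), (4170, 4, 3, bio), (4170, 4, 35, law), (4170, 4, 39, p3), (4170, 4, 40, p1), (4170, 7, 22, fin), (4170, 7, 3, bio), (4170, 7, 35, law), (4170, 7, 39, p3), (4170, 7, 40, p1), (4170, 9, 22, fin), (4170, 9, 3, bio), (4170, 9, 35, law), (4170, 9, 39, p3), (4170, 9, 40, p1), (6480, 1, 33, p1), (6480, 9, 33, p1), (7930, 2, 11, law), (7930, 2, 14, mkt), (7930, 2, 5, law), (7930, 5, 11, law), (7930, 5, 14, mkt), (7930, 5, 5, law)}
(Assign ⋈ Dept) ⋈ Proj (natural join on salary): {(7930, 2, 11, law, cs, 33), (7930, 2, 11, law, eng, 38), (7930, 2, 14, mkt, cs, 33), (7930, 2, 14, mkt, eng, 38), (7930, 2, 5, law, cs, 33), (7930, 2, 5, law, eng, 38), (7930, 5, 11, law, cs, 33), (7930, 5, 11, law, eng, 38), (7930, 5, 14, mkt, cs, 33), (7930, 5, 14, mkt, eng, 38), (7930, 5, 5, law, cs, 33), (7930, 5, 5, law, eng, 38)}
Filtering on floor ≥ 5 leaves {(7930, 5, 11, law, cs, 33), (7930, 5, 11, law, eng, 38), (7930, 5, 14, mkt, cs, 33), (7930, 5, 14, mkt, eng, 38), (7930, 5, 5, law, cs, 33), (7930, 5, 5, law, eng, 38)}.
Keep only column(s) eid, mgr: {(11, 33), (11, 38), (14, 33), (14, 38), (5, 33), (5, 38)}
Union: {(11, 33), (11, 38), (14, 33), (14, 38), (5, 33), (5, 38)} with {(13, 23), (20, 26), (24, 16), (31, 15), (33, 9), (36, 6), (5, 33)} → {(11, 33), (11, 38), (13, 23), (14, 33), (14, 38), (20, 26), (24, 16), (31, 15), (33, 9), (36, 6), (5, 33), (5, 38)}

{(11, 33), (11, 38), (13, 23), (14, 33), (14, 38), (20, 26), (24, 16), (31, 15), (33, 9), (36, 6), (5, 33), (5, 38)}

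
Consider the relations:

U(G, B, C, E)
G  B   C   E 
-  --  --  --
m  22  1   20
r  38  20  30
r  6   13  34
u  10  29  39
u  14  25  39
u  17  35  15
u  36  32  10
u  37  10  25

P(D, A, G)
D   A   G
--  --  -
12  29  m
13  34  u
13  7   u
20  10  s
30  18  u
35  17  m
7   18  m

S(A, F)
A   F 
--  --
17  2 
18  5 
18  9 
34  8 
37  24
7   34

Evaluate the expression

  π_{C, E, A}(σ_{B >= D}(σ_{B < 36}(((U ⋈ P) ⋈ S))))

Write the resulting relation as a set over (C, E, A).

{(1, 20, 18), (25, 39, 34), (25, 39, 7), (35, 15, 34), (35, 15, 7)}

U ⋈ P (natural join on G): {(m, 22, 1, 20, 12, 29), (m, 22, 1, 20, 35, 17), (m, 22, 1, 20, 7, 18), (u, 10, 29, 39, 13, 34), (u, 10, 29, 39, 13, 7), (u, 10, 29, 39, 30, 18), (u, 14, 25, 39, 13, 34), (u, 14, 25, 39, 13, 7), (u, 14, 25, 39, 30, 18), (u, 17, 35, 15, 13, 34), (u, 17, 35, 15, 13, 7), (u, 17, 35, 15, 30, 18), (u, 36, 32, 10, 13, 34), (u, 36, 32, 10, 13, 7), (u, 36, 32, 10, 30, 18), (u, 37, 10, 25, 13, 34), (u, 37, 10, 25, 13, 7), (u, 37, 10, 25, 30, 18)}
(U ⋈ P) ⋈ S (natural join on A): {(m, 22, 1, 20, 35, 17, 2), (m, 22, 1, 20, 7, 18, 5), (m, 22, 1, 20, 7, 18, 9), (u, 10, 29, 39, 13, 34, 8), (u, 10, 29, 39, 13, 7, 34), (u, 10, 29, 39, 30, 18, 5), (u, 10, 29, 39, 30, 18, 9), (u, 14, 25, 39, 13, 34, 8), (u, 14, 25, 39, 13, 7, 34), (u, 14, 25, 39, 30, 18, 5), (u, 14, 25, 39, 30, 18, 9), (u, 17, 35, 15, 13, 34, 8), (u, 17, 35, 15, 13, 7, 34), (u, 17, 35, 15, 30, 18, 5), (u, 17, 35, 15, 30, 18, 9), (u, 36, 32, 10, 13, 34, 8), (u, 36, 32, 10, 13, 7, 34), (u, 36, 32, 10, 30, 18, 5), (u, 36, 32, 10, 30, 18, 9), (u, 37, 10, 25, 13, 34, 8), (u, 37, 10, 25, 13, 7, 34), (u, 37, 10, 25, 30, 18, 5), (u, 37, 10, 25, 30, 18, 9)}
Selection B < 36: {(m, 22, 1, 20, 35, 17, 2), (m, 22, 1, 20, 7, 18, 5), (m, 22, 1, 20, 7, 18, 9), (u, 10, 29, 39, 13, 34, 8), (u, 10, 29, 39, 13, 7, 34), (u, 10, 29, 39, 30, 18, 5), (u, 10, 29, 39, 30, 18, 9), (u, 14, 25, 39, 13, 34, 8), (u, 14, 25, 39, 13, 7, 34), (u, 14, 25, 39, 30, 18, 5), (u, 14, 25, 39, 30, 18, 9), (u, 17, 35, 15, 13, 34, 8), (u, 17, 35, 15, 13, 7, 34), (u, 17, 35, 15, 30, 18, 5), (u, 17, 35, 15, 30, 18, 9)}
Selection B >= D: {(m, 22, 1, 20, 7, 18, 5), (m, 22, 1, 20, 7, 18, 9), (u, 14, 25, 39, 13, 34, 8), (u, 14, 25, 39, 13, 7, 34), (u, 17, 35, 15, 13, 34, 8), (u, 17, 35, 15, 13, 7, 34)}
π[C, E, A]: project onto (C, E, A) (1 duplicate(s) eliminated) → {(1, 20, 18), (25, 39, 34), (25, 39, 7), (35, 15, 34), (35, 15, 7)}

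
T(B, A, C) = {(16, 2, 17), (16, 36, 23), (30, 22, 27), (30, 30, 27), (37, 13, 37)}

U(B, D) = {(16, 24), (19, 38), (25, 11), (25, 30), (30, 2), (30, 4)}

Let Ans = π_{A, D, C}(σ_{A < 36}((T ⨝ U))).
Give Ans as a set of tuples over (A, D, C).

{(2, 24, 17), (22, 2, 27), (22, 4, 27), (30, 2, 27), (30, 4, 27)}

Natural join on B: {(16, 2, 17, 24), (16, 36, 23, 24), (30, 22, 27, 2), (30, 22, 27, 4), (30, 30, 27, 2), (30, 30, 27, 4)}
Filtering on A < 36 leaves {(16, 2, 17, 24), (30, 22, 27, 2), (30, 22, 27, 4), (30, 30, 27, 2), (30, 30, 27, 4)}.
Projecting to A, D, C: {(2, 24, 17), (22, 2, 27), (22, 4, 27), (30, 2, 27), (30, 4, 27)}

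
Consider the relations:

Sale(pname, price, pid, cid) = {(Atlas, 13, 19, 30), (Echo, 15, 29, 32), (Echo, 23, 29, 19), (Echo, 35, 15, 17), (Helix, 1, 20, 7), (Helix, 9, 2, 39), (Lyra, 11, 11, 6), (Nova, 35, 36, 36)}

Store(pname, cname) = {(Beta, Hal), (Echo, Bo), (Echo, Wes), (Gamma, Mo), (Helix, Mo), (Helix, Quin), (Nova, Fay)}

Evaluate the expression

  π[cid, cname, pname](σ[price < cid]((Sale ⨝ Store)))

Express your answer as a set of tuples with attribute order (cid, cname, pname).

{(32, Bo, Echo), (32, Wes, Echo), (36, Fay, Nova), (39, Mo, Helix), (39, Quin, Helix), (7, Mo, Helix), (7, Quin, Helix)}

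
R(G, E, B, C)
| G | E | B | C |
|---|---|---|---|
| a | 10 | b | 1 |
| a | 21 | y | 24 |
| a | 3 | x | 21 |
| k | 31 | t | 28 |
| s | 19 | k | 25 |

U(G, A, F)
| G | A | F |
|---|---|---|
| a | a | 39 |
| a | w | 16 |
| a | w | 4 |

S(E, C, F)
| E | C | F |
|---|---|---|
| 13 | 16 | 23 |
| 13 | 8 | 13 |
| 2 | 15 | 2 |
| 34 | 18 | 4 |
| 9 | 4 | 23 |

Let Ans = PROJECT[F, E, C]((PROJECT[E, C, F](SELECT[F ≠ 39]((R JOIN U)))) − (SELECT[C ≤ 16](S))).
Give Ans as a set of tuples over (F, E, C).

Joining R and U on G yields {(a, 10, b, 1, a, 39), (a, 10, b, 1, w, 16), (a, 10, b, 1, w, 4), (a, 21, y, 24, a, 39), (a, 21, y, 24, w, 16), (a, 21, y, 24, w, 4), (a, 3, x, 21, a, 39), (a, 3, x, 21, w, 16), (a, 3, x, 21, w, 4)}.
σ[F ≠ 39]: keep tuples satisfying F ≠ 39 → {(a, 10, b, 1, w, 16), (a, 10, b, 1, w, 4), (a, 21, y, 24, w, 16), (a, 21, y, 24, w, 4), (a, 3, x, 21, w, 16), (a, 3, x, 21, w, 4)}
Projecting to E, C, F: {(10, 1, 16), (10, 1, 4), (21, 24, 16), (21, 24, 4), (3, 21, 16), (3, 21, 4)}
σ[C ≤ 16]: keep tuples satisfying C ≤ 16 → {(13, 16, 23), (13, 8, 13), (2, 15, 2), (9, 4, 23)}
Taking the difference: {(10, 1, 16), (10, 1, 4), (21, 24, 16), (21, 24, 4), (3, 21, 16), (3, 21, 4)}
Projecting to F, E, C: {(16, 10, 1), (16, 21, 24), (16, 3, 21), (4, 10, 1), (4, 21, 24), (4, 3, 21)}

{(16, 10, 1), (16, 21, 24), (16, 3, 21), (4, 10, 1), (4, 21, 24), (4, 3, 21)}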